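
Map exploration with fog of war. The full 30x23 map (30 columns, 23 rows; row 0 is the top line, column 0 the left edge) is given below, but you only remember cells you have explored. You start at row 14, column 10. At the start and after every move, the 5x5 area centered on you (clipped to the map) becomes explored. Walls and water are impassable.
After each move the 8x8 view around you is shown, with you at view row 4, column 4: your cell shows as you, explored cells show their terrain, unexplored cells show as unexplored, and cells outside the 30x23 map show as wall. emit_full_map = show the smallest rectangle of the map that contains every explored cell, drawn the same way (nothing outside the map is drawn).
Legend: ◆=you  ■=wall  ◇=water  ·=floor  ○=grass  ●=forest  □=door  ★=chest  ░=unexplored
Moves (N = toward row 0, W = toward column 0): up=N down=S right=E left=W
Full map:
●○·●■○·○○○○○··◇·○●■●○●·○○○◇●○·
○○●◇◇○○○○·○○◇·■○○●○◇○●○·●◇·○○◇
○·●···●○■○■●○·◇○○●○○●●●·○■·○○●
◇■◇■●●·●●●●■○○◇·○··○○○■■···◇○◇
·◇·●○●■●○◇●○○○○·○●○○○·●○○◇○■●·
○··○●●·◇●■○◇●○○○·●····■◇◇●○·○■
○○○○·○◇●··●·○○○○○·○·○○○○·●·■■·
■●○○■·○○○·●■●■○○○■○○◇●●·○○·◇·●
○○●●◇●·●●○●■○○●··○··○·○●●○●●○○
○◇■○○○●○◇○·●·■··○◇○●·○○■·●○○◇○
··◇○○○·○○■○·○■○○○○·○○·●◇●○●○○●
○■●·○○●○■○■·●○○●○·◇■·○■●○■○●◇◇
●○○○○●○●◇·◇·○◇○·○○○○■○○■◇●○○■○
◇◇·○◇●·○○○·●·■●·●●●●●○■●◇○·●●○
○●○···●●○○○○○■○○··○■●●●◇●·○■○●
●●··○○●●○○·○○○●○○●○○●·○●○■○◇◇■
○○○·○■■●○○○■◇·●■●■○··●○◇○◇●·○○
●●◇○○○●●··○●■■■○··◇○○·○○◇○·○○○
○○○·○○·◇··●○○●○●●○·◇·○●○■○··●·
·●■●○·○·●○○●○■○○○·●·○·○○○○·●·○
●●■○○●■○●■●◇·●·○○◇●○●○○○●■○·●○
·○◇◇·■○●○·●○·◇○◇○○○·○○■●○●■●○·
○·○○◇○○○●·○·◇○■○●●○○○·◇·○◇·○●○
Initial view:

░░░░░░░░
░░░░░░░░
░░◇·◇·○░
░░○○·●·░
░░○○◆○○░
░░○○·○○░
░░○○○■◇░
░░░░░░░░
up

░░░░░░░░
░░░░░░░░
░░■○■·●░
░░◇·◇·○░
░░○○◆●·░
░░○○○○○░
░░○○·○○░
░░○○○■◇░

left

░░░░░░░░
░░░░░░░░
░░○■○■·●
░░●◇·◇·○
░░○○◆·●·
░░●○○○○○
░░●○○·○○
░░░○○○■◇

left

░░░░░░░░
░░░░░░░░
░░●○■○■·
░░○●◇·◇·
░░·○◆○·●
░░●●○○○○
░░●●○○·○
░░░░○○○■

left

░░░░░░░░
░░░░░░░░
░░○●○■○■
░░●○●◇·◇
░░●·◆○○·
░░·●●○○○
░░○●●○○·
░░░░░○○○

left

░░░░░░░░
░░░░░░░░
░░○○●○■○
░░○●○●◇·
░░◇●◆○○○
░░··●●○○
░░○○●●○○
░░░░░░○○

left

░░░░░░░░
░░░░░░░░
░░·○○●○■
░░○○●○●◇
░░○◇◆·○○
░░···●●○
░░·○○●●○
░░░░░░░○

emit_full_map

·○○●○■○■·●
○○●○●◇·◇·○
○◇◆·○○○·●·
···●●○○○○○
·○○●●○○·○○
░░░░░○○○■◇

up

░░░░░░░░
░░░░░░░░
░░○○○·○░
░░·○○●○■
░░○○◆○●◇
░░○◇●·○○
░░···●●○
░░·○○●●○

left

░░░░░░░░
░░░░░░░░
░░◇○○○·○
░░●·○○●○
░░○○◆●○●
░░·○◇●·○
░░○···●●
░░░·○○●●

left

■░░░░░░░
■░░░░░░░
■░·◇○○○·
■░■●·○○●
■░○○◆○●○
■░◇·○◇●·
■░●○···●
■░░░·○○●

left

■■░░░░░░
■■░░░░░░
■■··◇○○○
■■○■●·○○
■■●○◆○○●
■■◇◇·○◇●
■■○●○···
■■░░░·○○

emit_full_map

··◇○○○·○░░░░░
○■●·○○●○■○■·●
●○◆○○●○●◇·◇·○
◇◇·○◇●·○○○·●·
○●○···●●○○○○○
░░░·○○●●○○·○○
░░░░░░░░○○○■◇

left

■■■░░░░░
■■■░░░░░
■■■··◇○○
■■■○■●·○
■■■●◆○○○
■■■◇◇·○◇
■■■○●○··
■■■░░░·○

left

■■■■░░░░
■■■■░░░░
■■■■··◇○
■■■■○■●·
■■■■◆○○○
■■■■◇◇·○
■■■■○●○·
■■■■░░░·

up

■■■■░░░░
■■■■░░░░
■■■■○◇■░
■■■■··◇○
■■■■◆■●·
■■■■●○○○
■■■■◇◇·○
■■■■○●○·

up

■■■■░░░░
■■■■░░░░
■■■■○○●░
■■■■○◇■░
■■■■◆·◇○
■■■■○■●·
■■■■●○○○
■■■■◇◇·○

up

■■■■░░░░
■■■■░░░░
■■■■■●○░
■■■■○○●░
■■■■◆◇■░
■■■■··◇○
■■■■○■●·
■■■■●○○○

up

■■■■░░░░
■■■■░░░░
■■■■○○○░
■■■■■●○░
■■■■◆○●░
■■■■○◇■░
■■■■··◇○
■■■■○■●·

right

■■■░░░░░
■■■░░░░░
■■■○○○○░
■■■■●○○░
■■■○◆●●░
■■■○◇■○░
■■■··◇○○
■■■○■●·○

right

■■░░░░░░
■■░░░░░░
■■○○○○·░
■■■●○○■░
■■○○◆●◇░
■■○◇■○○░
■■··◇○○○
■■○■●·○○

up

■■░░░░░░
■■░░░░░░
■■○··○●░
■■○○○○·░
■■■●◆○■░
■■○○●●◇░
■■○◇■○○░
■■··◇○○○

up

■■░░░░░░
■■░░░░░░
■■·◇·●○░
■■○··○●░
■■○○◆○·░
■■■●○○■░
■■○○●●◇░
■■○◇■○○░

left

■■■░░░░░
■■■░░░░░
■■■·◇·●○
■■■○··○●
■■■○◆○○·
■■■■●○○■
■■■○○●●◇
■■■○◇■○○

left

■■■■░░░░
■■■■░░░░
■■■■·◇·●
■■■■○··○
■■■■◆○○○
■■■■■●○○
■■■■○○●●
■■■■○◇■○

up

■■■■░░░░
■■■■░░░░
■■■■◇■◇░
■■■■·◇·●
■■■■◆··○
■■■■○○○○
■■■■■●○○
■■■■○○●●

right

■■■░░░░░
■■■░░░░░
■■■◇■◇■░
■■■·◇·●○
■■■○◆·○●
■■■○○○○·
■■■■●○○■
■■■○○●●◇

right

■■░░░░░░
■■░░░░░░
■■◇■◇■●░
■■·◇·●○░
■■○·◆○●░
■■○○○○·░
■■■●○○■░
■■○○●●◇░

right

■░░░░░░░
■░░░░░░░
■◇■◇■●●░
■·◇·●○●░
■○··◆●●░
■○○○○·○░
■■●○○■·░
■○○●●◇░░

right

░░░░░░░░
░░░░░░░░
◇■◇■●●·░
·◇·●○●■░
○··○◆●·░
○○○○·○◇░
■●○○■·○░
○○●●◇░░░

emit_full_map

◇■◇■●●·░░░░░░
·◇·●○●■░░░░░░
○··○◆●·░░░░░░
○○○○·○◇░░░░░░
■●○○■·○░░░░░░
○○●●◇░░░░░░░░
○◇■○○░░░░░░░░
··◇○○○·○░░░░░
○■●·○○●○■○■·●
●○○○○●○●◇·◇·○
◇◇·○◇●·○○○·●·
○●○···●●○○○○○
░░░·○○●●○○·○○
░░░░░░░░○○○■◇

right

░░░░░░░░
░░░░░░░░
■◇■●●·●░
◇·●○●■●░
··○●◆·◇░
○○○·○◇●░
●○○■·○○░
○●●◇░░░░

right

░░░░░░░░
░░░░░░░░
◇■●●·●●░
·●○●■●○░
·○●●◆◇●░
○○·○◇●·░
○○■·○○○░
●●◇░░░░░

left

░░░░░░░░
░░░░░░░░
■◇■●●·●●
◇·●○●■●○
··○●◆·◇●
○○○·○◇●·
●○○■·○○○
○●●◇░░░░

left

░░░░░░░░
░░░░░░░░
◇■◇■●●·●
·◇·●○●■●
○··○◆●·◇
○○○○·○◇●
■●○○■·○○
○○●●◇░░░

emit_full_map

◇■◇■●●·●●░░░░
·◇·●○●■●○░░░░
○··○◆●·◇●░░░░
○○○○·○◇●·░░░░
■●○○■·○○○░░░░
○○●●◇░░░░░░░░
○◇■○○░░░░░░░░
··◇○○○·○░░░░░
○■●·○○●○■○■·●
●○○○○●○●◇·◇·○
◇◇·○◇●·○○○·●·
○●○···●●○○○○○
░░░·○○●●○○·○○
░░░░░░░░○○○■◇


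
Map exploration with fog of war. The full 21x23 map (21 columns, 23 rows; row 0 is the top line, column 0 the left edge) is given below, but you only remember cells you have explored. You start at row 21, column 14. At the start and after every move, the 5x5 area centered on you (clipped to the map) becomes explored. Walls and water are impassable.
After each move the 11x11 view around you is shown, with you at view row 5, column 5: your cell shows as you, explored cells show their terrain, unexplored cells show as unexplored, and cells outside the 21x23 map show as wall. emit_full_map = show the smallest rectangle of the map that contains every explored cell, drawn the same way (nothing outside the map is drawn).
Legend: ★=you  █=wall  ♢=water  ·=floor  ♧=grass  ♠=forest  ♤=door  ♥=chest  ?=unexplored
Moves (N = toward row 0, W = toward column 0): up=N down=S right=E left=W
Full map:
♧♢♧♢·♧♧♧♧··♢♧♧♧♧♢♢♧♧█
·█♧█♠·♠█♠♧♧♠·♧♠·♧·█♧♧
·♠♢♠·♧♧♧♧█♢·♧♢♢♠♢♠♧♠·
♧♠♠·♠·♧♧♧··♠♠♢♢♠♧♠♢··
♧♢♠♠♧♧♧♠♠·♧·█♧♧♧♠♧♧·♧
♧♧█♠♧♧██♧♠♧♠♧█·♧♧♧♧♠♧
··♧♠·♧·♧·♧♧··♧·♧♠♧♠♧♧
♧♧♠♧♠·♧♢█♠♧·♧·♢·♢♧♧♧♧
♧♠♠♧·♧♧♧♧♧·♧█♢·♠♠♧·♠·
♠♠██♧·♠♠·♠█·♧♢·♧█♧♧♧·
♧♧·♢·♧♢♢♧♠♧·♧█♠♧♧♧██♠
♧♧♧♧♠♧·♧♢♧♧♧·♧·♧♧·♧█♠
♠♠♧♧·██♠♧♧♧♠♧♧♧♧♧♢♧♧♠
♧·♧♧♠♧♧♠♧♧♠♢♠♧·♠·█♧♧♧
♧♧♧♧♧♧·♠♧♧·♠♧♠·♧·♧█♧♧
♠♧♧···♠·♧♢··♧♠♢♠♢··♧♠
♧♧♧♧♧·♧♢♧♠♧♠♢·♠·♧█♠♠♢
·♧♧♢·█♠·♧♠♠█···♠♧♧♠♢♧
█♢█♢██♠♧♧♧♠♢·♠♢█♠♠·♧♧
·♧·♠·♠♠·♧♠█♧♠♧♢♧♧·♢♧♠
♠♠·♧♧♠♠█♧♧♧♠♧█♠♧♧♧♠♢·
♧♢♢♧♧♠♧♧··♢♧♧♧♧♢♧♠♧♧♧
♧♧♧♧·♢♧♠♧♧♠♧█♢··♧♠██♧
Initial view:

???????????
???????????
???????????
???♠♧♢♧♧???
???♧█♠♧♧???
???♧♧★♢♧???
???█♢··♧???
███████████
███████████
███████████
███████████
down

???????????
???????????
???♠♧♢♧♧???
???♧█♠♧♧???
???♧♧♧♢♧???
???█♢★·♧???
███████████
███████████
███████████
███████████
███████████

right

???????????
???????????
??♠♧♢♧♧????
??♧█♠♧♧♧???
??♧♧♧♢♧♠???
??█♢·★♧♠???
███████████
███████████
███████████
███████████
███████████

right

??????????█
??????????█
?♠♧♢♧♧????█
?♧█♠♧♧♧♠??█
?♧♧♧♢♧♠♧??█
?█♢··★♠█??█
███████████
███████████
███████████
███████████
███████████

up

??????????█
??????????█
??????????█
?♠♧♢♧♧·♢??█
?♧█♠♧♧♧♠??█
?♧♧♧♢★♠♧??█
?█♢··♧♠█??█
███████████
███████████
███████████
███████████

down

??????????█
??????????█
?♠♧♢♧♧·♢??█
?♧█♠♧♧♧♠??█
?♧♧♧♢♧♠♧??█
?█♢··★♠█??█
███████████
███████████
███████████
███████████
███████████

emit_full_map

♠♧♢♧♧·♢
♧█♠♧♧♧♠
♧♧♧♢♧♠♧
█♢··★♠█

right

?????????██
?????????██
♠♧♢♧♧·♢??██
♧█♠♧♧♧♠♢?██
♧♧♧♢♧♠♧♧?██
█♢··♧★██?██
███████████
███████████
███████████
███████████
███████████

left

??????????█
??????????█
?♠♧♢♧♧·♢??█
?♧█♠♧♧♧♠♢?█
?♧♧♧♢♧♠♧♧?█
?█♢··★♠██?█
███████████
███████████
███████████
███████████
███████████

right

?????????██
?????????██
♠♧♢♧♧·♢??██
♧█♠♧♧♧♠♢?██
♧♧♧♢♧♠♧♧?██
█♢··♧★██?██
███████████
███████████
███████████
███████████
███████████

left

??????????█
??????????█
?♠♧♢♧♧·♢??█
?♧█♠♧♧♧♠♢?█
?♧♧♧♢♧♠♧♧?█
?█♢··★♠██?█
███████████
███████████
███████████
███████████
███████████

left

???????????
???????????
??♠♧♢♧♧·♢??
??♧█♠♧♧♧♠♢?
??♧♧♧♢♧♠♧♧?
??█♢·★♧♠██?
███████████
███████████
███████████
███████████
███████████

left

???????????
???????????
???♠♧♢♧♧·♢?
???♧█♠♧♧♧♠♢
???♧♧♧♢♧♠♧♧
???█♢★·♧♠██
███████████
███████████
███████████
███████████
███████████

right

???????????
???????????
??♠♧♢♧♧·♢??
??♧█♠♧♧♧♠♢?
??♧♧♧♢♧♠♧♧?
??█♢·★♧♠██?
███████████
███████████
███████████
███████████
███████████

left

???????????
???????????
???♠♧♢♧♧·♢?
???♧█♠♧♧♧♠♢
???♧♧♧♢♧♠♧♧
???█♢★·♧♠██
███████████
███████████
███████████
███████████
███████████

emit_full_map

♠♧♢♧♧·♢?
♧█♠♧♧♧♠♢
♧♧♧♢♧♠♧♧
█♢★·♧♠██


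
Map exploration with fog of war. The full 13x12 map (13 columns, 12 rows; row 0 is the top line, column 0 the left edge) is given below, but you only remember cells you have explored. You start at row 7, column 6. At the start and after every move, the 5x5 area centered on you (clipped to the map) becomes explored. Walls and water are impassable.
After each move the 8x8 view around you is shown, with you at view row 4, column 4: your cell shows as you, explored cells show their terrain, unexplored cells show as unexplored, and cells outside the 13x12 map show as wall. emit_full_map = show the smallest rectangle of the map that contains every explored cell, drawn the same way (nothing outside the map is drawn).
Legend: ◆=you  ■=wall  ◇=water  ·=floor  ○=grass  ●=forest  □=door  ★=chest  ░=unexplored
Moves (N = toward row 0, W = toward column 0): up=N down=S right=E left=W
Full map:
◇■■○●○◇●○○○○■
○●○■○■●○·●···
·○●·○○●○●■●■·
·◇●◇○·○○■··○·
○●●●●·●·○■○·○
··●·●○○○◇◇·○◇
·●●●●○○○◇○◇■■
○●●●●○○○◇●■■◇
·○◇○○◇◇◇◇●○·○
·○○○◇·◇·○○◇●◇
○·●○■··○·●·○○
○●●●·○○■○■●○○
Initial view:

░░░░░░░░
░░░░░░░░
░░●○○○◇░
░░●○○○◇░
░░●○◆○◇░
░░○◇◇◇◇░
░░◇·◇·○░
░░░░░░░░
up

░░░░░░░░
░░░░░░░░
░░●·●·○░
░░●○○○◇░
░░●○◆○◇░
░░●○○○◇░
░░○◇◇◇◇░
░░◇·◇·○░

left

░░░░░░░░
░░░░░░░░
░░●●·●·○
░░·●○○○◇
░░●●◆○○◇
░░●●○○○◇
░░○○◇◇◇◇
░░░◇·◇·○

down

░░░░░░░░
░░●●·●·○
░░·●○○○◇
░░●●○○○◇
░░●●◆○○◇
░░○○◇◇◇◇
░░○◇·◇·○
░░░░░░░░

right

░░░░░░░░
░●●·●·○░
░·●○○○◇░
░●●○○○◇░
░●●○◆○◇░
░○○◇◇◇◇░
░○◇·◇·○░
░░░░░░░░

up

░░░░░░░░
░░░░░░░░
░●●·●·○░
░·●○○○◇░
░●●○◆○◇░
░●●○○○◇░
░○○◇◇◇◇░
░○◇·◇·○░

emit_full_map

●●·●·○
·●○○○◇
●●○◆○◇
●●○○○◇
○○◇◇◇◇
○◇·◇·○

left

░░░░░░░░
░░░░░░░░
░░●●·●·○
░░·●○○○◇
░░●●◆○○◇
░░●●○○○◇
░░○○◇◇◇◇
░░○◇·◇·○

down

░░░░░░░░
░░●●·●·○
░░·●○○○◇
░░●●○○○◇
░░●●◆○○◇
░░○○◇◇◇◇
░░○◇·◇·○
░░░░░░░░

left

░░░░░░░░
░░░●●·●·
░░●·●○○○
░░●●●○○○
░░●●◆○○○
░░◇○○◇◇◇
░░○○◇·◇·
░░░░░░░░

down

░░░●●·●·
░░●·●○○○
░░●●●○○○
░░●●●○○○
░░◇○◆◇◇◇
░░○○◇·◇·
░░●○■··░
░░░░░░░░

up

░░░░░░░░
░░░●●·●·
░░●·●○○○
░░●●●○○○
░░●●◆○○○
░░◇○○◇◇◇
░░○○◇·◇·
░░●○■··░

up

░░░░░░░░
░░░░░░░░
░░●●●·●·
░░●·●○○○
░░●●◆○○○
░░●●●○○○
░░◇○○◇◇◇
░░○○◇·◇·

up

░░░░░░░░
░░░░░░░░
░░●◇○·○░
░░●●●·●·
░░●·◆○○○
░░●●●○○○
░░●●●○○○
░░◇○○◇◇◇

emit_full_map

●◇○·○░░
●●●·●·○
●·◆○○○◇
●●●○○○◇
●●●○○○◇
◇○○◇◇◇◇
○○◇·◇·○
●○■··░░

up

░░░░░░░░
░░░░░░░░
░░●·○○●░
░░●◇○·○░
░░●●◆·●·
░░●·●○○○
░░●●●○○○
░░●●●○○○

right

░░░░░░░░
░░░░░░░░
░●·○○●○░
░●◇○·○○░
░●●●◆●·○
░●·●○○○◇
░●●●○○○◇
░●●●○○○◇

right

░░░░░░░░
░░░░░░░░
●·○○●○●░
●◇○·○○■░
●●●·◆·○░
●·●○○○◇░
●●●○○○◇░
●●●○○○◇░

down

░░░░░░░░
●·○○●○●░
●◇○·○○■░
●●●·●·○░
●·●○◆○◇░
●●●○○○◇░
●●●○○○◇░
◇○○◇◇◇◇░

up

░░░░░░░░
░░░░░░░░
●·○○●○●░
●◇○·○○■░
●●●·◆·○░
●·●○○○◇░
●●●○○○◇░
●●●○○○◇░

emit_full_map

●·○○●○●
●◇○·○○■
●●●·◆·○
●·●○○○◇
●●●○○○◇
●●●○○○◇
◇○○◇◇◇◇
○○◇·◇·○
●○■··░░


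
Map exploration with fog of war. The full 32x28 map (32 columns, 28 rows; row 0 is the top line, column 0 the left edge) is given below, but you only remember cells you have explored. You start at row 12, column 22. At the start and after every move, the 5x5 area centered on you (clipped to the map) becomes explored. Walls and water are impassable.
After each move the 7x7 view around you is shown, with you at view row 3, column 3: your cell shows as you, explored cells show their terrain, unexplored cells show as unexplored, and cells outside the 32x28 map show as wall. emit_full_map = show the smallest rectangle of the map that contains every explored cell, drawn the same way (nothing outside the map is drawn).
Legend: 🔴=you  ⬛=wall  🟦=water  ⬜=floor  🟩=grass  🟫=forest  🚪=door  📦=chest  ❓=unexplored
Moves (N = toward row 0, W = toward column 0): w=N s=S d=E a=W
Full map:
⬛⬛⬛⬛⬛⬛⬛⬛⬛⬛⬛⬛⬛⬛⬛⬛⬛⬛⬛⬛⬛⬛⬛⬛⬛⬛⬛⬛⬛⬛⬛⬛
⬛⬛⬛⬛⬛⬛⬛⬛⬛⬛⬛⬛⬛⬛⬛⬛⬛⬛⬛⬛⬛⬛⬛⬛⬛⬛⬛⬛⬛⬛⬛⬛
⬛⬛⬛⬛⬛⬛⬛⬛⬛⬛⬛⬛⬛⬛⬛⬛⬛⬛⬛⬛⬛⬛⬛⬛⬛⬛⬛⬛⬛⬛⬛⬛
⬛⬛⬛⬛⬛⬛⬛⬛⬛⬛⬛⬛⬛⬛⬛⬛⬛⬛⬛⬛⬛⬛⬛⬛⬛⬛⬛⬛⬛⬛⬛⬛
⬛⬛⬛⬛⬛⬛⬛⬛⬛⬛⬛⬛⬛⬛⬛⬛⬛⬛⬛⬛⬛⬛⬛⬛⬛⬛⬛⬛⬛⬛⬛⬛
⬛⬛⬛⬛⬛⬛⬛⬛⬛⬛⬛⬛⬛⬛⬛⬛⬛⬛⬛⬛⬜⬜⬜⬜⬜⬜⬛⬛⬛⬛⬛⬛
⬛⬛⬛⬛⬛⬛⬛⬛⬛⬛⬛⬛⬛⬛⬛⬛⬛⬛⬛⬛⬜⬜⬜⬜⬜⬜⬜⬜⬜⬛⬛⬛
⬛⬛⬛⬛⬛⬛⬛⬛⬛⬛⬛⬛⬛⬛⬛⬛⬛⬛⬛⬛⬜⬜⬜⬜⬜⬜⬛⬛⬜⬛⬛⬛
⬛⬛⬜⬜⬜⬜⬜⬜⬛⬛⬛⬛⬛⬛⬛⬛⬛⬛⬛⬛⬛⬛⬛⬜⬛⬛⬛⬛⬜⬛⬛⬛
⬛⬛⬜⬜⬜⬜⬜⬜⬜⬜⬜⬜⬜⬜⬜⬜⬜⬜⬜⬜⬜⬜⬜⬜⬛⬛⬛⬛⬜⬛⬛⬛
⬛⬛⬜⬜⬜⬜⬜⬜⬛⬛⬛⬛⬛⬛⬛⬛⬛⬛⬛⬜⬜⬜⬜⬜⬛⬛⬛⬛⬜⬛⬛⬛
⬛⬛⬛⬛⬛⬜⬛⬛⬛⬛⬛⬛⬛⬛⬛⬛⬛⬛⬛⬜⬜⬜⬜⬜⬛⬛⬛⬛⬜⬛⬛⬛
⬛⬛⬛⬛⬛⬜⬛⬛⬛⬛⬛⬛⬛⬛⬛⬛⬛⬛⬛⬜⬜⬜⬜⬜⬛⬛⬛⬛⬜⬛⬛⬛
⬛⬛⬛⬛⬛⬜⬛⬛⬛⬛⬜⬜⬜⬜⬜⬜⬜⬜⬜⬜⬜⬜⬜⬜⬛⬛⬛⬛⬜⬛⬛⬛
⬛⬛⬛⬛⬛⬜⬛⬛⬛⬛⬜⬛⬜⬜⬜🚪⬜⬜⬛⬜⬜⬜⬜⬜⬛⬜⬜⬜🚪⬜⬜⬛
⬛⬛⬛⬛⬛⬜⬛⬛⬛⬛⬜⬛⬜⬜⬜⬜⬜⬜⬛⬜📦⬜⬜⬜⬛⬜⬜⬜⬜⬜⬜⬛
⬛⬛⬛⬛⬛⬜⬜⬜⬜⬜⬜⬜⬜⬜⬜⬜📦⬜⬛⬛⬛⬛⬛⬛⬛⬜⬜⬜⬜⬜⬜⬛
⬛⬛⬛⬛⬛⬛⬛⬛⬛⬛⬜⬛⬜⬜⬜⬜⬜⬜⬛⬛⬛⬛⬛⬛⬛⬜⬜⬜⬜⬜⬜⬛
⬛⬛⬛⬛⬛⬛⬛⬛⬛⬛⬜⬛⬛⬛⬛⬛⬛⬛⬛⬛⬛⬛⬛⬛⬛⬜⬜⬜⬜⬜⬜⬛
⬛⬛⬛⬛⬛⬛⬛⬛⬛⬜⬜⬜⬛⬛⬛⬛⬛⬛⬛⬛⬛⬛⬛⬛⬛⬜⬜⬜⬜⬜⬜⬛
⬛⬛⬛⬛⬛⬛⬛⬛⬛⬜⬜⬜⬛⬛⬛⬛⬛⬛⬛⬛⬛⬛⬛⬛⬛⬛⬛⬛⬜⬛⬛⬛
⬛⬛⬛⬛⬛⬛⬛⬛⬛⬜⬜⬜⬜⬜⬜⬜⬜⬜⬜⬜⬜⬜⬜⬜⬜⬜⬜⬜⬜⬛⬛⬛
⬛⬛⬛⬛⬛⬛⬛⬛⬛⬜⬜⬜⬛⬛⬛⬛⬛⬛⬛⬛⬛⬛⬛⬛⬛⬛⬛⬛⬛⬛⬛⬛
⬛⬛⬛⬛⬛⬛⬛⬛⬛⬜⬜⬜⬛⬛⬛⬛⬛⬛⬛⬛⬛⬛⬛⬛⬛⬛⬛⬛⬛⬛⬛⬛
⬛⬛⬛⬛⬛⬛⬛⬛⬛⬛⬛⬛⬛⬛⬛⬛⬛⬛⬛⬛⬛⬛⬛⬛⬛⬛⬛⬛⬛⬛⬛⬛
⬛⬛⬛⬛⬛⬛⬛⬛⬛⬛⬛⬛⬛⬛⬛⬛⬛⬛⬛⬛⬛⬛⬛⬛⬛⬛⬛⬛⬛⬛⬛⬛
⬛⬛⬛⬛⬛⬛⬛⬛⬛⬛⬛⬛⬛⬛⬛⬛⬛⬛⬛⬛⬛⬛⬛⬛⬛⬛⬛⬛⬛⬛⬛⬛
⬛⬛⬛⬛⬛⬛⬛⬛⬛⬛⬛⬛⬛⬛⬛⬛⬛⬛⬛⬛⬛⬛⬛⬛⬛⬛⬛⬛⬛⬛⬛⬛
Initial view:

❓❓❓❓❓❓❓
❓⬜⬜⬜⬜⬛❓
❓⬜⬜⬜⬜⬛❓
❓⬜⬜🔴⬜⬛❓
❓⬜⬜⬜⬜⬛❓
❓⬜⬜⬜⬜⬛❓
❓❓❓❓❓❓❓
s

❓⬜⬜⬜⬜⬛❓
❓⬜⬜⬜⬜⬛❓
❓⬜⬜⬜⬜⬛❓
❓⬜⬜🔴⬜⬛❓
❓⬜⬜⬜⬜⬛❓
❓📦⬜⬜⬜⬛❓
❓❓❓❓❓❓❓

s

❓⬜⬜⬜⬜⬛❓
❓⬜⬜⬜⬜⬛❓
❓⬜⬜⬜⬜⬛❓
❓⬜⬜🔴⬜⬛❓
❓📦⬜⬜⬜⬛❓
❓⬛⬛⬛⬛⬛❓
❓❓❓❓❓❓❓

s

❓⬜⬜⬜⬜⬛❓
❓⬜⬜⬜⬜⬛❓
❓⬜⬜⬜⬜⬛❓
❓📦⬜🔴⬜⬛❓
❓⬛⬛⬛⬛⬛❓
❓⬛⬛⬛⬛⬛❓
❓❓❓❓❓❓❓

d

⬜⬜⬜⬜⬛❓❓
⬜⬜⬜⬜⬛⬛❓
⬜⬜⬜⬜⬛⬜❓
📦⬜⬜🔴⬛⬜❓
⬛⬛⬛⬛⬛⬜❓
⬛⬛⬛⬛⬛⬜❓
❓❓❓❓❓❓❓

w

⬜⬜⬜⬜⬛❓❓
⬜⬜⬜⬜⬛⬛❓
⬜⬜⬜⬜⬛⬛❓
⬜⬜⬜🔴⬛⬜❓
📦⬜⬜⬜⬛⬜❓
⬛⬛⬛⬛⬛⬜❓
⬛⬛⬛⬛⬛⬜❓

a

❓⬜⬜⬜⬜⬛❓
❓⬜⬜⬜⬜⬛⬛
❓⬜⬜⬜⬜⬛⬛
❓⬜⬜🔴⬜⬛⬜
❓📦⬜⬜⬜⬛⬜
❓⬛⬛⬛⬛⬛⬜
❓⬛⬛⬛⬛⬛⬜

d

⬜⬜⬜⬜⬛❓❓
⬜⬜⬜⬜⬛⬛❓
⬜⬜⬜⬜⬛⬛❓
⬜⬜⬜🔴⬛⬜❓
📦⬜⬜⬜⬛⬜❓
⬛⬛⬛⬛⬛⬜❓
⬛⬛⬛⬛⬛⬜❓

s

⬜⬜⬜⬜⬛⬛❓
⬜⬜⬜⬜⬛⬛❓
⬜⬜⬜⬜⬛⬜❓
📦⬜⬜🔴⬛⬜❓
⬛⬛⬛⬛⬛⬜❓
⬛⬛⬛⬛⬛⬜❓
❓❓❓❓❓❓❓


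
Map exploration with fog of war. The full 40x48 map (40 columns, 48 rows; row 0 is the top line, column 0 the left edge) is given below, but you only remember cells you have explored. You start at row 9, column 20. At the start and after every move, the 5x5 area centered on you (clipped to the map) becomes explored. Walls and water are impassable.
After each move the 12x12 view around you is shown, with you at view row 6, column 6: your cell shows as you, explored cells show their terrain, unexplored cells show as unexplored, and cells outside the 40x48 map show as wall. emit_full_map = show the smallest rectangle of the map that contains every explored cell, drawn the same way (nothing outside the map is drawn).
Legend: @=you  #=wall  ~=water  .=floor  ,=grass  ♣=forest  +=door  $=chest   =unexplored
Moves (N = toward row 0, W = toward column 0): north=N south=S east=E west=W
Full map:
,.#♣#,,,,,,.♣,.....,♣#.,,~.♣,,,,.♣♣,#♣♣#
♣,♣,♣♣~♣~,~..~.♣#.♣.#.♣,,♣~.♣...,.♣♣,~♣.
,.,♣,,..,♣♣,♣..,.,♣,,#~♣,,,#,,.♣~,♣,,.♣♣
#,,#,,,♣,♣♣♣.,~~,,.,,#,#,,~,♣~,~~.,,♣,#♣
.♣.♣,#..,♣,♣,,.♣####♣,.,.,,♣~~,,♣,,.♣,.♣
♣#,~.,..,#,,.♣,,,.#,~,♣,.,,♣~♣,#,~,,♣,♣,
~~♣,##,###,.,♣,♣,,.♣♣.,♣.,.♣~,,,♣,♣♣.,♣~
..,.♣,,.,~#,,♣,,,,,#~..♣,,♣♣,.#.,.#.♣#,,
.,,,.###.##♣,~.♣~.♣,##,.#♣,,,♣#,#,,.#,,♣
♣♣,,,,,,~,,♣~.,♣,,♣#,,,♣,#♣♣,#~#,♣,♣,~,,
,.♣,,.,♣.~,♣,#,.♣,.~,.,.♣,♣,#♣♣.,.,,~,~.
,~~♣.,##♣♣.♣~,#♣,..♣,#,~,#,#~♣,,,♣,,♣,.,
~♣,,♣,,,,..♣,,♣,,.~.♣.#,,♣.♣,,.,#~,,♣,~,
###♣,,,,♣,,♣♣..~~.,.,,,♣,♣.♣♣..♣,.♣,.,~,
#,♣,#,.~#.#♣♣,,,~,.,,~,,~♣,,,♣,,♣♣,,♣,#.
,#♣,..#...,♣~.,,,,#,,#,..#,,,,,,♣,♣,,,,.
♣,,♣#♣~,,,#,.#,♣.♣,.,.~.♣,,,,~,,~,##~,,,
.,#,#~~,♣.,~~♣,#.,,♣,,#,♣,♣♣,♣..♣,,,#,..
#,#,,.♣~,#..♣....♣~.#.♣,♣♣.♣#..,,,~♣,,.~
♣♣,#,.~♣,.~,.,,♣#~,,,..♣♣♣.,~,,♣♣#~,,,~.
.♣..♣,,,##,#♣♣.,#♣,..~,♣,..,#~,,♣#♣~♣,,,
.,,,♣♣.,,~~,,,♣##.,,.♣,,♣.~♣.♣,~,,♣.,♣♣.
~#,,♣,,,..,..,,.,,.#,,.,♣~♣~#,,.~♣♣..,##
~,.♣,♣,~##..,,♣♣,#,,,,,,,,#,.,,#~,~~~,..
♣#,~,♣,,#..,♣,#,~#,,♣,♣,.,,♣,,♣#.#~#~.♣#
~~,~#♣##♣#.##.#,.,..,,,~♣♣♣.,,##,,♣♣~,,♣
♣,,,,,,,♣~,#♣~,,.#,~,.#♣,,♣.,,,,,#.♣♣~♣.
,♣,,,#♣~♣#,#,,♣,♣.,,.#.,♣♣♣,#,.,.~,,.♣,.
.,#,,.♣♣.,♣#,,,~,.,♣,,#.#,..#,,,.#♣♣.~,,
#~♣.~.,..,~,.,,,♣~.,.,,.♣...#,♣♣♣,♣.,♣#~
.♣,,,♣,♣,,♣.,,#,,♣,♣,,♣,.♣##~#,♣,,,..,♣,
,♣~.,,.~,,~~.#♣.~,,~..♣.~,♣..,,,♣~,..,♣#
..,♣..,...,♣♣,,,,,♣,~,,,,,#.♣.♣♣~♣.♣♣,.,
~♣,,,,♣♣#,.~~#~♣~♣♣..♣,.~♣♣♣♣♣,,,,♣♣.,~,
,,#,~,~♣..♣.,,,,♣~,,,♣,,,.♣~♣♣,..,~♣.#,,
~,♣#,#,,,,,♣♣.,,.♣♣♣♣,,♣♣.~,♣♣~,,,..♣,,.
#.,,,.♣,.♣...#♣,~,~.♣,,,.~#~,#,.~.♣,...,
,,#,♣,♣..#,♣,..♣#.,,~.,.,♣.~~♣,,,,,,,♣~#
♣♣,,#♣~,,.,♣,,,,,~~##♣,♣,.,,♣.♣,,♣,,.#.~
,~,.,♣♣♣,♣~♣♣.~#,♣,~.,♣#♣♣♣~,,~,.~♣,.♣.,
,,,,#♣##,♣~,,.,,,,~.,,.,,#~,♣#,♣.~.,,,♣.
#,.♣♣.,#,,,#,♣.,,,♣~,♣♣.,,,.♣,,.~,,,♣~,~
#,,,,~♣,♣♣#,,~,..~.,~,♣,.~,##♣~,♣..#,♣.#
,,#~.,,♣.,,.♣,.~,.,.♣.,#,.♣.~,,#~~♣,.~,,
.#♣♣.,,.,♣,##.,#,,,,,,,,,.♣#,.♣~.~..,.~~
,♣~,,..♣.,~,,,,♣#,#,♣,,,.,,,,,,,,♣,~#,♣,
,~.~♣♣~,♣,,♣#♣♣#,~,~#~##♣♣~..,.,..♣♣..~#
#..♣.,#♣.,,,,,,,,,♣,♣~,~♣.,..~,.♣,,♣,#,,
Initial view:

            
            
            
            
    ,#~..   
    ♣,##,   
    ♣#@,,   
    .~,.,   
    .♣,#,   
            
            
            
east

            
            
            
            
   ,#~..♣   
   ♣,##,.   
   ♣#,@,♣   
   .~,.,.   
   .♣,#,~   
            
            
            

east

            
            
            
            
  ,#~..♣,   
  ♣,##,.#   
  ♣#,,@♣,   
  .~,.,.♣   
  .♣,#,~,   
            
            
            

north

            
            
            
            
    ♣.,♣.   
  ,#~..♣,   
  ♣,##@.#   
  ♣#,,,♣,   
  .~,.,.♣   
  .♣,#,~,   
            
            

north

            
            
            
            
    ~,♣,.   
    ♣.,♣.   
  ,#~.@♣,   
  ♣,##,.#   
  ♣#,,,♣,   
  .~,.,.♣   
  .♣,#,~,   
            

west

            
            
            
            
    ,~,♣,.  
    ♣♣.,♣.  
   ,#~@.♣,  
   ♣,##,.#  
   ♣#,,,♣,  
   .~,.,.♣  
   .♣,#,~,  
            

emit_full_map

 ,~,♣,.
 ♣♣.,♣.
,#~@.♣,
♣,##,.#
♣#,,,♣,
.~,.,.♣
.♣,#,~,

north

            
            
            
            
    #♣,.,   
    ,~,♣,.  
    ♣♣@,♣.  
   ,#~..♣,  
   ♣,##,.#  
   ♣#,,,♣,  
   .~,.,.♣  
   .♣,#,~,  

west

            
            
            
            
    ##♣,.,  
    #,~,♣,. 
    .♣@.,♣. 
    ,#~..♣, 
    ♣,##,.# 
    ♣#,,,♣, 
    .~,.,.♣ 
    .♣,#,~, 

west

            
            
            
            
    ###♣,., 
    .#,~,♣,.
    ,.@♣.,♣.
    ,,#~..♣,
    .♣,##,.#
     ♣#,,,♣,
     .~,.,.♣
     .♣,#,~,

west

            
            
            
            
    ####♣,.,
    ,.#,~,♣,
    ,,@♣♣.,♣
    ,,,#~..♣
    ~.♣,##,.
      ♣#,,,♣
      .~,.,.
      .♣,#,~

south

            
            
            
    ####♣,.,
    ,.#,~,♣,
    ,,.♣♣.,♣
    ,,@#~..♣
    ~.♣,##,.
    ,,♣#,,,♣
      .~,.,.
      .♣,#,~
            

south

            
            
    ####♣,.,
    ,.#,~,♣,
    ,,.♣♣.,♣
    ,,,#~..♣
    ~.@,##,.
    ,,♣#,,,♣
    ♣,.~,.,.
      .♣,#,~
            
            

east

            
            
   ####♣,., 
   ,.#,~,♣,.
   ,,.♣♣.,♣.
   ,,,#~..♣,
   ~.♣@##,.#
   ,,♣#,,,♣,
   ♣,.~,.,.♣
     .♣,#,~,
            
            

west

            
            
    ####♣,.,
    ,.#,~,♣,
    ,,.♣♣.,♣
    ,,,#~..♣
    ~.@,##,.
    ,,♣#,,,♣
    ♣,.~,.,.
      .♣,#,~
            
            

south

            
    ####♣,.,
    ,.#,~,♣,
    ,,.♣♣.,♣
    ,,,#~..♣
    ~.♣,##,.
    ,,@#,,,♣
    ♣,.~,.,.
    ,..♣,#,~
            
            
            

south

    ####♣,.,
    ,.#,~,♣,
    ,,.♣♣.,♣
    ,,,#~..♣
    ~.♣,##,.
    ,,♣#,,,♣
    ♣,@~,.,.
    ,..♣,#,~
    ,.~.♣   
            
            
            

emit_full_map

####♣,., 
,.#,~,♣,.
,,.♣♣.,♣.
,,,#~..♣,
~.♣,##,.#
,,♣#,,,♣,
♣,@~,.,.♣
,..♣,#,~,
,.~.♣    

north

            
    ####♣,.,
    ,.#,~,♣,
    ,,.♣♣.,♣
    ,,,#~..♣
    ~.♣,##,.
    ,,@#,,,♣
    ♣,.~,.,.
    ,..♣,#,~
    ,.~.♣   
            
            

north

            
            
    ####♣,.,
    ,.#,~,♣,
    ,,.♣♣.,♣
    ,,,#~..♣
    ~.@,##,.
    ,,♣#,,,♣
    ♣,.~,.,.
    ,..♣,#,~
    ,.~.♣   
            

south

            
    ####♣,.,
    ,.#,~,♣,
    ,,.♣♣.,♣
    ,,,#~..♣
    ~.♣,##,.
    ,,@#,,,♣
    ♣,.~,.,.
    ,..♣,#,~
    ,.~.♣   
            
            

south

    ####♣,.,
    ,.#,~,♣,
    ,,.♣♣.,♣
    ,,,#~..♣
    ~.♣,##,.
    ,,♣#,,,♣
    ♣,@~,.,.
    ,..♣,#,~
    ,.~.♣   
            
            
            

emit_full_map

####♣,., 
,.#,~,♣,.
,,.♣♣.,♣.
,,,#~..♣,
~.♣,##,.#
,,♣#,,,♣,
♣,@~,.,.♣
,..♣,#,~,
,.~.♣    


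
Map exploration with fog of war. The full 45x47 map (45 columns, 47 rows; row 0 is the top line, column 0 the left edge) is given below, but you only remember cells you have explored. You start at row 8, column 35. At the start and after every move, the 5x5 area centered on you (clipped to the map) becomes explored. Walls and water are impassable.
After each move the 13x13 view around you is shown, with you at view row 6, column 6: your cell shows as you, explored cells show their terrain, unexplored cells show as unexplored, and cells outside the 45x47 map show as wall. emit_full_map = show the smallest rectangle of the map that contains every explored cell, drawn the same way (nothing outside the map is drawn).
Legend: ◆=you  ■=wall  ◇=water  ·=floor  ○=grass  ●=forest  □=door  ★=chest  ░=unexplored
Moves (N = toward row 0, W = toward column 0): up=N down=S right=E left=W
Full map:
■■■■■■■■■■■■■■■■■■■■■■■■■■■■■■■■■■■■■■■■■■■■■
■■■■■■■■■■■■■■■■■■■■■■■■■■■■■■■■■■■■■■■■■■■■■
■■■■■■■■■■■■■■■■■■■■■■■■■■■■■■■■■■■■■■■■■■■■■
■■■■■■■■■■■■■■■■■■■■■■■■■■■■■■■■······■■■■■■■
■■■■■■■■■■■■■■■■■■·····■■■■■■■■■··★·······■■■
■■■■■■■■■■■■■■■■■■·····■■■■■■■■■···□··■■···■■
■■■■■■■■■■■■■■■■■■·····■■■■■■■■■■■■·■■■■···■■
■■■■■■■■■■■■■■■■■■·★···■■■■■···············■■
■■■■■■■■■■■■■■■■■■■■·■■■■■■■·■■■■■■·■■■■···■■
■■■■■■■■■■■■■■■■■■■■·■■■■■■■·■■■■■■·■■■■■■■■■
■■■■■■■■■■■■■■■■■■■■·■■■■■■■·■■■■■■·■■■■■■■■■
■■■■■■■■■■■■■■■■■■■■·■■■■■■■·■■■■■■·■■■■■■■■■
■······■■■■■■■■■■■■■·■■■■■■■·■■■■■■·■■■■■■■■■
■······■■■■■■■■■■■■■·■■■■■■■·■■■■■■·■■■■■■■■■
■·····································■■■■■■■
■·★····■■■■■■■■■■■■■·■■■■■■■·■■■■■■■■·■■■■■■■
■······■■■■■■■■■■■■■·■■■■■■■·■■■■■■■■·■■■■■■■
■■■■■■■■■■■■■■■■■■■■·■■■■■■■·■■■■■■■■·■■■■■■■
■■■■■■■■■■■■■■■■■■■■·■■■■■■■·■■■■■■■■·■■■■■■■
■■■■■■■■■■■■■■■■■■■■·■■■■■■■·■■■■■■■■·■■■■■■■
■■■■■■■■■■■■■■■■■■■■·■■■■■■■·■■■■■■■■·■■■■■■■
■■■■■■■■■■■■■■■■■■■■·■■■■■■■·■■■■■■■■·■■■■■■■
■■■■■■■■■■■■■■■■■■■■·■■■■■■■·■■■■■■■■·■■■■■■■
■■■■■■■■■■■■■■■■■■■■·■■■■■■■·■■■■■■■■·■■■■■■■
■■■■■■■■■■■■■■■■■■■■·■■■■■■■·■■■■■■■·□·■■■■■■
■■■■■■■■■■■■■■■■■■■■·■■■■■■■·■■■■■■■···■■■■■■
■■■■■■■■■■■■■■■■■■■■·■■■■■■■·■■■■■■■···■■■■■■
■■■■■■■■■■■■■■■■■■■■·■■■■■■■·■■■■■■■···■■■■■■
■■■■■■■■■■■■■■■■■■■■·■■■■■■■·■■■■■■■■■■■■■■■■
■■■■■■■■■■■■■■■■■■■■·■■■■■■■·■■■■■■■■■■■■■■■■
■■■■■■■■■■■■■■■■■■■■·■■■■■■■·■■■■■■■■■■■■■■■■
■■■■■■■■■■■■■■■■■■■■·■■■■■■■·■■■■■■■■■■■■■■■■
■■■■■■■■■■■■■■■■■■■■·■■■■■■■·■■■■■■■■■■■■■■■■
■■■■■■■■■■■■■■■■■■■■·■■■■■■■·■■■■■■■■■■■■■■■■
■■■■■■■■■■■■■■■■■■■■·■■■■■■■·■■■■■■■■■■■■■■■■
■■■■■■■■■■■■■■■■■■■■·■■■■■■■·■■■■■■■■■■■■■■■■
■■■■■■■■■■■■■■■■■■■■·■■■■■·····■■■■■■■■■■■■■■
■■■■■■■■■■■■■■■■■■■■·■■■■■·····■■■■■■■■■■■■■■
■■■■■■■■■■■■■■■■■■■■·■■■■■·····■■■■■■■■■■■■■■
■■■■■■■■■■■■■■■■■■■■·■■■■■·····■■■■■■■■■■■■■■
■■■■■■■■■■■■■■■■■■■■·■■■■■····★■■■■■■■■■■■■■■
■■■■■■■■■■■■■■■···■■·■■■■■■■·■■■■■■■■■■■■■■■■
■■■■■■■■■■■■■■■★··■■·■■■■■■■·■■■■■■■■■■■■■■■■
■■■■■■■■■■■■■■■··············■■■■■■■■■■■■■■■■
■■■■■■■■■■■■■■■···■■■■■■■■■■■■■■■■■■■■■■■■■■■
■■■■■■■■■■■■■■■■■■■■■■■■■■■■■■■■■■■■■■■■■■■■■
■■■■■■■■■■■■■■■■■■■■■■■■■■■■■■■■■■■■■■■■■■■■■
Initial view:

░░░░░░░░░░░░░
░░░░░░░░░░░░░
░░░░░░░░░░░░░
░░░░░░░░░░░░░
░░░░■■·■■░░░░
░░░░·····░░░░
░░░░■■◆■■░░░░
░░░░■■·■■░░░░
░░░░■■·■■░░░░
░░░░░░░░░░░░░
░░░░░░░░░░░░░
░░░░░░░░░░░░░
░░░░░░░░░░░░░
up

░░░░░░░░░░░░░
░░░░░░░░░░░░░
░░░░░░░░░░░░░
░░░░░░░░░░░░░
░░░░··□··░░░░
░░░░■■·■■░░░░
░░░░··◆··░░░░
░░░░■■·■■░░░░
░░░░■■·■■░░░░
░░░░■■·■■░░░░
░░░░░░░░░░░░░
░░░░░░░░░░░░░
░░░░░░░░░░░░░

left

░░░░░░░░░░░░░
░░░░░░░░░░░░░
░░░░░░░░░░░░░
░░░░░░░░░░░░░
░░░░···□··░░░
░░░░■■■·■■░░░
░░░░··◆···░░░
░░░░■■■·■■░░░
░░░░■■■·■■░░░
░░░░░■■·■■░░░
░░░░░░░░░░░░░
░░░░░░░░░░░░░
░░░░░░░░░░░░░

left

░░░░░░░░░░░░░
░░░░░░░░░░░░░
░░░░░░░░░░░░░
░░░░░░░░░░░░░
░░░░■···□··░░
░░░░■■■■·■■░░
░░░░··◆····░░
░░░░■■■■·■■░░
░░░░■■■■·■■░░
░░░░░░■■·■■░░
░░░░░░░░░░░░░
░░░░░░░░░░░░░
░░░░░░░░░░░░░

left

░░░░░░░░░░░░░
░░░░░░░░░░░░░
░░░░░░░░░░░░░
░░░░░░░░░░░░░
░░░░■■···□··░
░░░░■■■■■·■■░
░░░░··◆·····░
░░░░■■■■■·■■░
░░░░■■■■■·■■░
░░░░░░░■■·■■░
░░░░░░░░░░░░░
░░░░░░░░░░░░░
░░░░░░░░░░░░░

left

░░░░░░░░░░░░░
░░░░░░░░░░░░░
░░░░░░░░░░░░░
░░░░░░░░░░░░░
░░░░■■■···□··
░░░░■■■■■■·■■
░░░░··◆······
░░░░■■■■■■·■■
░░░░■■■■■■·■■
░░░░░░░░■■·■■
░░░░░░░░░░░░░
░░░░░░░░░░░░░
░░░░░░░░░░░░░

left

░░░░░░░░░░░░░
░░░░░░░░░░░░░
░░░░░░░░░░░░░
░░░░░░░░░░░░░
░░░░■■■■···□·
░░░░■■■■■■■·■
░░░░··◆······
░░░░·■■■■■■·■
░░░░·■■■■■■·■
░░░░░░░░░■■·■
░░░░░░░░░░░░░
░░░░░░░░░░░░░
░░░░░░░░░░░░░

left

░░░░░░░░░░░░░
░░░░░░░░░░░░░
░░░░░░░░░░░░░
░░░░░░░░░░░░░
░░░░■■■■■···□
░░░░■■■■■■■■·
░░░░■·◆······
░░░░■·■■■■■■·
░░░░■·■■■■■■·
░░░░░░░░░░■■·
░░░░░░░░░░░░░
░░░░░░░░░░░░░
░░░░░░░░░░░░░

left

░░░░░░░░░░░░░
░░░░░░░░░░░░░
░░░░░░░░░░░░░
░░░░░░░░░░░░░
░░░░■■■■■■···
░░░░■■■■■■■■■
░░░░■■◆······
░░░░■■·■■■■■■
░░░░■■·■■■■■■
░░░░░░░░░░░■■
░░░░░░░░░░░░░
░░░░░░░░░░░░░
░░░░░░░░░░░░░

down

░░░░░░░░░░░░░
░░░░░░░░░░░░░
░░░░░░░░░░░░░
░░░░■■■■■■···
░░░░■■■■■■■■■
░░░░■■·······
░░░░■■◆■■■■■■
░░░░■■·■■■■■■
░░░░■■·■■░░■■
░░░░░░░░░░░░░
░░░░░░░░░░░░░
░░░░░░░░░░░░░
░░░░░░░░░░░░░

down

░░░░░░░░░░░░░
░░░░░░░░░░░░░
░░░░■■■■■■···
░░░░■■■■■■■■■
░░░░■■·······
░░░░■■·■■■■■■
░░░░■■◆■■■■■■
░░░░■■·■■░░■■
░░░░■■·■■░░░░
░░░░░░░░░░░░░
░░░░░░░░░░░░░
░░░░░░░░░░░░░
░░░░░░░░░░░░░

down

░░░░░░░░░░░░░
░░░░■■■■■■···
░░░░■■■■■■■■■
░░░░■■·······
░░░░■■·■■■■■■
░░░░■■·■■■■■■
░░░░■■◆■■░░■■
░░░░■■·■■░░░░
░░░░■■·■■░░░░
░░░░░░░░░░░░░
░░░░░░░░░░░░░
░░░░░░░░░░░░░
░░░░░░░░░░░░░

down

░░░░■■■■■■···
░░░░■■■■■■■■■
░░░░■■·······
░░░░■■·■■■■■■
░░░░■■·■■■■■■
░░░░■■·■■░░■■
░░░░■■◆■■░░░░
░░░░■■·■■░░░░
░░░░■■·■■░░░░
░░░░░░░░░░░░░
░░░░░░░░░░░░░
░░░░░░░░░░░░░
░░░░░░░░░░░░░

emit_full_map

■■■■■■···□··
■■■■■■■■■·■■
■■··········
■■·■■■■■■·■■
■■·■■■■■■·■■
■■·■■░░■■·■■
■■◆■■░░░░░░░
■■·■■░░░░░░░
■■·■■░░░░░░░

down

░░░░■■■■■■■■■
░░░░■■·······
░░░░■■·■■■■■■
░░░░■■·■■■■■■
░░░░■■·■■░░■■
░░░░■■·■■░░░░
░░░░■■◆■■░░░░
░░░░■■·■■░░░░
░░░░·····░░░░
░░░░░░░░░░░░░
░░░░░░░░░░░░░
░░░░░░░░░░░░░
░░░░░░░░░░░░░

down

░░░░■■·······
░░░░■■·■■■■■■
░░░░■■·■■■■■■
░░░░■■·■■░░■■
░░░░■■·■■░░░░
░░░░■■·■■░░░░
░░░░■■◆■■░░░░
░░░░·····░░░░
░░░░■■·■■░░░░
░░░░░░░░░░░░░
░░░░░░░░░░░░░
░░░░░░░░░░░░░
░░░░░░░░░░░░░

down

░░░░■■·■■■■■■
░░░░■■·■■■■■■
░░░░■■·■■░░■■
░░░░■■·■■░░░░
░░░░■■·■■░░░░
░░░░■■·■■░░░░
░░░░··◆··░░░░
░░░░■■·■■░░░░
░░░░■■·■■░░░░
░░░░░░░░░░░░░
░░░░░░░░░░░░░
░░░░░░░░░░░░░
░░░░░░░░░░░░░

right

░░░■■·■■■■■■·
░░░■■·■■■■■■·
░░░■■·■■░░■■·
░░░■■·■■░░░░░
░░░■■·■■■░░░░
░░░■■·■■■░░░░
░░░···◆··░░░░
░░░■■·■■■░░░░
░░░■■·■■■░░░░
░░░░░░░░░░░░░
░░░░░░░░░░░░░
░░░░░░░░░░░░░
░░░░░░░░░░░░░

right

░░■■·■■■■■■·■
░░■■·■■■■■■·■
░░■■·■■░░■■·■
░░■■·■■░░░░░░
░░■■·■■■■░░░░
░░■■·■■■■░░░░
░░····◆··░░░░
░░■■·■■■■░░░░
░░■■·■■■■░░░░
░░░░░░░░░░░░░
░░░░░░░░░░░░░
░░░░░░░░░░░░░
░░░░░░░░░░░░░

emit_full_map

■■■■■■···□··
■■■■■■■■■·■■
■■··········
■■·■■■■■■·■■
■■·■■■■■■·■■
■■·■■░░■■·■■
■■·■■░░░░░░░
■■·■■■■░░░░░
■■·■■■■░░░░░
····◆··░░░░░
■■·■■■■░░░░░
■■·■■■■░░░░░
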